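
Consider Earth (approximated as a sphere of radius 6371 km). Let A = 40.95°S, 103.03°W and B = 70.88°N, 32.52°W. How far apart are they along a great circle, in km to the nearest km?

13617 km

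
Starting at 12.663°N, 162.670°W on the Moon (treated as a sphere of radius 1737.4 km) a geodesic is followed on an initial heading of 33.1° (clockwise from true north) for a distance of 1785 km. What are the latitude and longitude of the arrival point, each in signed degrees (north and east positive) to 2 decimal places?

54.39°, -109.28°

Angular distance δ = d/R = 1785/1737.4 = 1.02740 rad; initial bearing θ = 0.5777 rad.
sin φ₂ = sin φ₁ cos δ + cos φ₁ sin δ cos θ = (0.2192)(0.5170) + (0.9757)(0.8560)(0.8377) = 0.8130, so φ₂ = 54.39°.
Δλ = atan2(sin θ sin δ cos φ₁, cos δ − sin φ₁ sin φ₂) = atan2(0.4561, 0.3388) = 53.390°.
λ₂ = -162.670° + 53.390° = -109.28°.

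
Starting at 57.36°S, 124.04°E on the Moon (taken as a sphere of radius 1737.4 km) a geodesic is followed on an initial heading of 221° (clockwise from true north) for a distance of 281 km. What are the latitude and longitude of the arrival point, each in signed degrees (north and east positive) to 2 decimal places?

Angular distance δ = d/R = 281/1737.4 = 0.16174 rad; initial bearing θ = 3.8572 rad.
sin φ₂ = sin φ₁ cos δ + cos φ₁ sin δ cos θ = (-0.8421)(0.9869) + (0.5394)(0.1610)(-0.7547) = -0.8966, so φ₂ = -63.72°.
Δλ = atan2(sin θ sin δ cos φ₁, cos δ − sin φ₁ sin φ₂) = atan2(-0.0570, 0.2319) = -13.804°.
λ₂ = 124.040° − 13.804° = 110.24°.

-63.72°, 110.24°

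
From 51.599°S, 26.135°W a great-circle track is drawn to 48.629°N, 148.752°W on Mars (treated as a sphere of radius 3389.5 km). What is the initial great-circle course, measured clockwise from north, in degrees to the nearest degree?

289°

Δλ = -122.617° = -2.1401 rad.
y = sin Δλ · cos φ₂ = (-0.8423)(0.6609) = -0.5567
x = cos φ₁ sin φ₂ − sin φ₁ cos φ₂ cos Δλ = (0.6212)(0.7504) − (-0.7837)(0.6609)(-0.5390) = 0.1870
θ = atan2(y, x) = -71.44°; adding 360° gives 289°.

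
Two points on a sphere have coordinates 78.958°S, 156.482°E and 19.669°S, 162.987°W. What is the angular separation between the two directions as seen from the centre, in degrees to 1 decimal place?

With latitudes φ₁ = -78.958°, φ₂ = -19.669° and longitude difference Δλ = 40.531°:
Haversine: a = sin²(Δφ/2) + cos φ₁ cos φ₂ sin²(Δλ/2) = 0.2446 + (0.1915)(0.9417)(0.1200) = 0.26628.
Central angle c = 2·arcsin(√a) = 1.08441 rad.
So the angular separation is 62.1°.

62.1°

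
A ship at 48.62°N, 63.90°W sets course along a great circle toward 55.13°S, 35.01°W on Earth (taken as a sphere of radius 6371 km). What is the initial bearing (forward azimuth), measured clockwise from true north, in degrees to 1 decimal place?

163.3°

With φ₁ = 0.8486, φ₂ = -0.9622, Δλ = 0.5042 rad, the forward-azimuth formula gives
θ = atan2( sin Δλ cos φ₂ , cos φ₁ sin φ₂ − sin φ₁ cos φ₂ cos Δλ ) = atan2(0.2762, -0.9180) = 163.25°.
So the initial bearing is 163.3°.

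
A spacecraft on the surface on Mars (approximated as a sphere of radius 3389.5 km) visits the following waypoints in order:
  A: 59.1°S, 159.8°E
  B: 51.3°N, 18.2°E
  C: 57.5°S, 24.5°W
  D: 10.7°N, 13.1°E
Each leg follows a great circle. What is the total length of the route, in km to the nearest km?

Leg A→B: central angle 2.7422 rad, distance 9294.7 km.
Leg B→C: central angle 1.9947 rad, distance 6761.0 km.
Leg C→D: central angle 1.3060 rad, distance 4426.7 km.
Total: 9294.7 + 6761.0 + 4426.7 ≈ 20482 km.

20482 km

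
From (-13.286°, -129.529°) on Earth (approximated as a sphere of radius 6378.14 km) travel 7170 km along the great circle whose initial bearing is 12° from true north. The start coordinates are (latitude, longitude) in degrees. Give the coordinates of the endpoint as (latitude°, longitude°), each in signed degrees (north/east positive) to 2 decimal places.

Angular distance δ = d/R = 7170/6378.14 = 1.12415 rad; initial bearing θ = 0.2094 rad.
sin φ₂ = sin φ₁ cos δ + cos φ₁ sin δ cos θ = (-0.2298)(0.4319) + (0.9732)(0.9019)(0.9781) = 0.7593, so φ₂ = 49.40°.
Δλ = atan2(sin θ sin δ cos φ₁, cos δ − sin φ₁ sin φ₂) = atan2(0.1825, 0.6064) = 16.748°.
λ₂ = -129.529° + 16.748° = -112.78°.

49.40°, -112.78°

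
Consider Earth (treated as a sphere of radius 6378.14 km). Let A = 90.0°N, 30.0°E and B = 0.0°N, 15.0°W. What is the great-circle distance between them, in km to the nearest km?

10019 km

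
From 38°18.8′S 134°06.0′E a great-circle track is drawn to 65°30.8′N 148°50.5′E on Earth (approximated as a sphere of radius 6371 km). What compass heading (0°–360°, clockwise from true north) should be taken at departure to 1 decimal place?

Δλ = 14.742° = 0.2573 rad.
y = sin Δλ · cos φ₂ = (0.2545)(0.4145) = 0.1055
x = cos φ₁ sin φ₂ − sin φ₁ cos φ₂ cos Δλ = (0.7846)(0.9101) − (-0.6200)(0.4145)(0.9671) = 0.9626
θ = atan2(y, x) = 6.25°, so the bearing is 6.3°.

6.3°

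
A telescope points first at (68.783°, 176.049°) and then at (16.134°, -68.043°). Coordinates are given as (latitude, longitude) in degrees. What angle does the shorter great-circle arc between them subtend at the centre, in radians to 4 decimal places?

With latitudes φ₁ = 68.783°, φ₂ = 16.134° and longitude difference Δλ = 115.908°:
cos c = sin φ₁ sin φ₂ + cos φ₁ cos φ₂ cos Δλ = (0.9322)(0.2779) + (0.3619)(0.9606)(-0.4369) = 0.10715,
so c = arccos(0.10715) = 1.46344 rad.
So the angular separation is 1.4634 rad.

1.4634 rad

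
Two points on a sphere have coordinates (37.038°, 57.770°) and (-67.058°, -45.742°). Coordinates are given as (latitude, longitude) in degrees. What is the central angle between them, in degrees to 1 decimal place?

128.9°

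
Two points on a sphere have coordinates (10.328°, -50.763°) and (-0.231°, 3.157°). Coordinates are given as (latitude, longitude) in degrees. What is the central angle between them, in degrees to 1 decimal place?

54.6°

In radians: φ₁ = 0.1803, φ₂ = -0.0040, Δλ = 53.920° = 0.9411 rad.
cos c = sin φ₁ sin φ₂ + cos φ₁ cos φ₂ cos Δλ = (0.1793)(-0.0040) + (0.9838)(1.0000)(0.5889) = 0.57864,
so c = arccos(0.57864) = 0.95373 rad.
So the angular separation is 54.6°.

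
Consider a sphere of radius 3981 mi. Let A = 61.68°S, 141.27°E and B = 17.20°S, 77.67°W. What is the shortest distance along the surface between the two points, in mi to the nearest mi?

6621 mi

With latitudes φ₁ = -61.680°, φ₂ = -17.200° and longitude difference Δλ = 141.060°:
cos c = sin φ₁ sin φ₂ + cos φ₁ cos φ₂ cos Δλ = (-0.8803)(-0.2957) + (0.4744)(0.9553)(-0.7778) = -0.09217,
so c = arccos(-0.09217) = 1.66310 rad.
Distance = R·c = 3981 × 1.6631 ≈ 6621 mi.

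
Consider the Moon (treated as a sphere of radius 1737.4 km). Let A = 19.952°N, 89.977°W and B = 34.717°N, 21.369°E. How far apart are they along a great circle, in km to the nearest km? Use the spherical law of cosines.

2880 km

Let φ₁ = 0.3482 rad, φ₂ = 0.6059 rad, and Δλ = 1.9434 rad.
cos c = sin φ₁ sin φ₂ + cos φ₁ cos φ₂ cos Δλ = (0.3412)(0.5695) + (0.9400)(0.8220)(-0.3640) = -0.08690,
so c = arccos(-0.08690) = 1.65781 rad.
Distance = R·c = 1737.4 × 1.6578 ≈ 2880 km.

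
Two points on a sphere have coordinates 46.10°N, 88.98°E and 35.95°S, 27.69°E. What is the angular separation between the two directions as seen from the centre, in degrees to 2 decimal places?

In radians: φ₁ = 0.8046, φ₂ = -0.6274, Δλ = -61.290° = -1.0697 rad.
cos c = sin φ₁ sin φ₂ + cos φ₁ cos φ₂ cos Δλ = (0.7206)(-0.5871) + (0.6934)(0.8095)(0.4804) = -0.15337,
so c = arccos(-0.15337) = 1.72478 rad.
So the angular separation is 98.82°.

98.82°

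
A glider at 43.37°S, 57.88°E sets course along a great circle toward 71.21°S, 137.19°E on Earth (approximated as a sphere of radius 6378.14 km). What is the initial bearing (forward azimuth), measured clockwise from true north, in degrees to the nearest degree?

154°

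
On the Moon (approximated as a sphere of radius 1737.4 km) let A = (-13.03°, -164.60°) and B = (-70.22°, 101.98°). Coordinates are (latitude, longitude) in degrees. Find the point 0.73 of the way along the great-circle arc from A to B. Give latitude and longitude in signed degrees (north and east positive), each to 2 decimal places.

-63.27°, 155.15°

The central angle between A and B is δ = 1.3771 rad.
With f = 0.73, the slerp weights are sin((1−f)δ)/sin δ = 0.3702 and sin(fδ)/sin δ = 0.8604.
Weighted sum of the unit vectors: (0.3702)·(-0.9393,-0.2587,-0.2255) + (0.8604)·(-0.0702,0.3310,-0.9410) = (-0.4082, 0.1890, -0.8931).
Converting back: φ = atan2(z, √(x²+y²)) = -63.27°, λ = atan2(y, x) = 155.15°.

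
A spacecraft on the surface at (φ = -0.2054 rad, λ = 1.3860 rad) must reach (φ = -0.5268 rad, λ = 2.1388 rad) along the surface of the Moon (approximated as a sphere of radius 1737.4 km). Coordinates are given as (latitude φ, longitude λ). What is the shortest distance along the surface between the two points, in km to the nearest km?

1332 km

With latitudes φ₁ = -11.769°, φ₂ = -30.183° and longitude difference Δλ = 43.132°:
cos c = sin φ₁ sin φ₂ + cos φ₁ cos φ₂ cos Δλ = (-0.2040)(-0.5028) + (0.9790)(0.8644)(0.7298) = 0.72012,
so c = arccos(0.72012) = 0.76682 rad.
Distance = R·c = 1737.4 × 0.7668 ≈ 1332 km.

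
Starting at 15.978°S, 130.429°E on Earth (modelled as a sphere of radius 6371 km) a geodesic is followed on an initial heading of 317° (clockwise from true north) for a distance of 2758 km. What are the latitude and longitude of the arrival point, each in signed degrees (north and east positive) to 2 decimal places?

2.58°, 113.79°

Angular distance δ = d/R = 2758/6371 = 0.43290 rad; initial bearing θ = 5.5327 rad.
sin φ₂ = sin φ₁ cos δ + cos φ₁ sin δ cos θ = (-0.2753)(0.9078) + (0.9614)(0.4195)(0.7314) = 0.0451, so φ₂ = 2.58°.
Δλ = atan2(sin θ sin δ cos φ₁, cos δ − sin φ₁ sin φ₂) = atan2(-0.2750, 0.9202) = -16.642°.
λ₂ = 130.429° − 16.642° = 113.79°.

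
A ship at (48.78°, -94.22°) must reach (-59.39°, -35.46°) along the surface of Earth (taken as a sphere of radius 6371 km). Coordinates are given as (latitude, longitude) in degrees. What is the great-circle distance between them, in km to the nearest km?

In radians: φ₁ = 0.8514, φ₂ = -1.0366, Δλ = 58.760° = 1.0256 rad.
Haversine: a = sin²(Δφ/2) + cos φ₁ cos φ₂ sin²(Δλ/2) = 0.6559 + (0.6590)(0.5092)(0.2407) = 0.73668.
Central angle c = 2·arcsin(√a) = 2.06389 rad.
Distance = R·c = 6371 × 2.0639 ≈ 13149 km.

13149 km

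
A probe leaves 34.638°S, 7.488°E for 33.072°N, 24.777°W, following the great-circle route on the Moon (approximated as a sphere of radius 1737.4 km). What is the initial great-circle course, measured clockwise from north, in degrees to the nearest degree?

Δλ = -32.265° = -0.5631 rad.
y = sin Δλ · cos φ₂ = (-0.5338)(0.8380) = -0.4473
x = cos φ₁ sin φ₂ − sin φ₁ cos φ₂ cos Δλ = (0.8228)(0.5457) − (-0.5684)(0.8380)(0.8456) = 0.8517
θ = atan2(y, x) = -27.71°; adding 360° gives 332°.

332°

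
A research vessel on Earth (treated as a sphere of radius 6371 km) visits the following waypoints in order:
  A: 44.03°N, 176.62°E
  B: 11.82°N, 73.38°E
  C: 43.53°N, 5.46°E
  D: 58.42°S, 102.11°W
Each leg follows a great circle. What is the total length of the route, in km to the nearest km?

32418 km

Leg A→B: central angle 1.5896 rad, distance 10127.4 km.
Leg B→C: central angle 1.1507 rad, distance 7331.2 km.
Leg C→D: central angle 2.3481 rad, distance 14959.7 km.
Total: 10127.4 + 7331.2 + 14959.7 ≈ 32418 km.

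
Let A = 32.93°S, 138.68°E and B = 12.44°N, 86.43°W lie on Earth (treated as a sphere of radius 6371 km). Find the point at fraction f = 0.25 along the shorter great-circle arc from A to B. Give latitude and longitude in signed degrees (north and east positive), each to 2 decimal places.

Central angle δ = 2.3400 rad. Interpolating on the sphere with fraction f = 0.25:
P = [sin((1−f)δ)·A + sin(fδ)·B] / sin δ = 1.3683·A + 0.7686·B in Cartesian coordinates,
giving P = (-0.8158, 0.0092, -0.5783), i.e. latitude -35.33°, longitude 179.35°.

-35.33°, 179.35°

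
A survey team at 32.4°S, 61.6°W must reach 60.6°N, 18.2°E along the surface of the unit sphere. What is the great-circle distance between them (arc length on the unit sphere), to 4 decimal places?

1.9751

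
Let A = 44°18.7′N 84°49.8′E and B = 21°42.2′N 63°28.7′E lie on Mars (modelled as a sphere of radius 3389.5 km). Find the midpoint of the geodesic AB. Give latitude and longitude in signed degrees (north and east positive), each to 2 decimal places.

Central angle δ = 0.5001 rad. Interpolating on the sphere with fraction f = 0.5:
P = [sin((1−f)δ)·A + sin(fδ)·B] / sin δ = 0.5161·A + 0.5161·B in Cartesian coordinates,
giving P = (0.2474, 0.7968, 0.5513), i.e. latitude 33.46°, longitude 72.75°.

33.46°, 72.75°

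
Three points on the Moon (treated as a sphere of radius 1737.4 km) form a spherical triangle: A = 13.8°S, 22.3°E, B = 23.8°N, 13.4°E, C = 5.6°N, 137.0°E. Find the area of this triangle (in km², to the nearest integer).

3335497 km²

Side lengths (central angles): a = 2.0539, b = 2.0121, c = 0.6736 rad; semiperimeter s = 2.3698.
By l'Huilier's theorem, tan(E/4) = √[tan(s/2) tan((s−a)/2) tan((s−b)/2) tan((s−c)/2)], giving spherical excess E = 1.1050 rad.
Area = E·R² = 1.1050 × (1737.4)² ≈ 3335497 km².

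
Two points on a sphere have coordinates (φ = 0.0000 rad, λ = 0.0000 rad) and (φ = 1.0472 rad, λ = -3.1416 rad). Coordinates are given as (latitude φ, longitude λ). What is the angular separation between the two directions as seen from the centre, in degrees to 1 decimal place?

In radians: φ₁ = 0.0000, φ₂ = 1.0472, Δλ = 180.000° = 3.1416 rad.
Haversine: a = sin²(Δφ/2) + cos φ₁ cos φ₂ sin²(Δλ/2) = 0.2500 + (1.0000)(0.5000)(1.0000) = 0.75000.
Central angle c = 2·arcsin(√a) = 2.09439 rad.
So the angular separation is 120.0°.

120.0°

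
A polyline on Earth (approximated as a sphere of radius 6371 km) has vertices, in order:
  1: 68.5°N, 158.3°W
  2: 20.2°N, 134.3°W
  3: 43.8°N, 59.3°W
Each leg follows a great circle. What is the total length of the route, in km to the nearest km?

Leg 1→2: central angle 0.8821 rad, distance 5620.2 km.
Leg 2→3: central angle 1.1436 rad, distance 7285.9 km.
Total: 5620.2 + 7285.9 ≈ 12906 km.

12906 km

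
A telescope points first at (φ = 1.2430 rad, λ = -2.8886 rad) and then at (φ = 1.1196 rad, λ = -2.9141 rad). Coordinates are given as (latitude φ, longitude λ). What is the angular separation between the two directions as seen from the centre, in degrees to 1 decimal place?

In radians: φ₁ = 1.2430, φ₂ = 1.1196, Δλ = -1.461° = -0.0255 rad.
cos c = sin φ₁ sin φ₂ + cos φ₁ cos φ₂ cos Δλ = (0.9468)(0.8999) + (0.3220)(0.4360)(0.9997) = 0.99235,
so c = arccos(0.99235) = 0.12377 rad.
So the angular separation is 7.1°.

7.1°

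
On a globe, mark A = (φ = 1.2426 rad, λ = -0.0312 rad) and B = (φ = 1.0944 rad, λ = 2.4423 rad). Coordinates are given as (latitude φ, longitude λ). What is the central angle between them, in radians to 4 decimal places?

0.7595 rad

In radians: φ₁ = 1.2426, φ₂ = 1.0944, Δλ = 141.721° = 2.4735 rad.
Haversine: a = sin²(Δφ/2) + cos φ₁ cos φ₂ sin²(Δλ/2) = 0.0055 + (0.3223)(0.4586)(0.8925) = 0.13741.
Central angle c = 2·arcsin(√a) = 0.75949 rad.
So the angular separation is 0.7595 rad.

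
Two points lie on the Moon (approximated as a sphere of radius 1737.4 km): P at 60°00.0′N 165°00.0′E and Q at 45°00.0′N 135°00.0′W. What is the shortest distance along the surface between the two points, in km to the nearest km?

With latitudes φ₁ = 60.000°, φ₂ = 45.000° and longitude difference Δλ = 60.000°:
cos c = sin φ₁ sin φ₂ + cos φ₁ cos φ₂ cos Δλ = (0.8660)(0.7071) + (0.5000)(0.7071)(0.5000) = 0.78915,
so c = arccos(0.78915) = 0.66137 rad.
Distance = R·c = 1737.4 × 0.6614 ≈ 1149 km.

1149 km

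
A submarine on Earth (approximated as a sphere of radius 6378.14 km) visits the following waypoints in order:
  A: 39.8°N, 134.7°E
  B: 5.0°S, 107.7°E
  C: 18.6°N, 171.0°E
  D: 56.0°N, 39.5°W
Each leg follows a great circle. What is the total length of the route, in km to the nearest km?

Leg A→B: central angle 0.8942 rad, distance 5703.3 km.
Leg B→C: central angle 1.1632 rad, distance 7418.9 km.
Leg C→D: central angle 1.7642 rad, distance 11252.5 km.
Total: 5703.3 + 7418.9 + 11252.5 ≈ 24375 km.

24375 km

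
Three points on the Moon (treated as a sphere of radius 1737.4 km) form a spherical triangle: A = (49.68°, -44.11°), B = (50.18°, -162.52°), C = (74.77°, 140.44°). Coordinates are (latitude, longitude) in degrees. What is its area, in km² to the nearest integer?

964053 km²

Side lengths (central angles): a = 0.5870, b = 0.9689, c = 1.1718 rad; semiperimeter s = 1.3639.
By l'Huilier's theorem, tan(E/4) = √[tan(s/2) tan((s−a)/2) tan((s−b)/2) tan((s−c)/2)], giving spherical excess E = 0.3194 rad.
Area = E·R² = 0.3194 × (1737.4)² ≈ 964053 km².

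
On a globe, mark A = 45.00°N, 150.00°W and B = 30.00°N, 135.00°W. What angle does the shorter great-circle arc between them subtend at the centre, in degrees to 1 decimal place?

With latitudes φ₁ = 45.000°, φ₂ = 30.000° and longitude difference Δλ = 15.000°:
cos c = sin φ₁ sin φ₂ + cos φ₁ cos φ₂ cos Δλ = (0.7071)(0.5000) + (0.7071)(0.8660)(0.9659) = 0.94506,
so c = arccos(0.94506) = 0.33302 rad.
So the angular separation is 19.1°.

19.1°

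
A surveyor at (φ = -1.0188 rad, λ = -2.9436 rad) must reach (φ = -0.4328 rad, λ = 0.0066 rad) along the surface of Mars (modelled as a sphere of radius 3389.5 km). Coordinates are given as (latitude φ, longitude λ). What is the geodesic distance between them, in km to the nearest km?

5699 km

Let φ₁ = -1.0188 rad, φ₂ = -0.4328 rad, and Δλ = 2.9502 rad.
Haversine: a = sin²(Δφ/2) + cos φ₁ cos φ₂ sin²(Δλ/2) = 0.0834 + (0.5244)(0.9078)(0.9909) = 0.55511.
Central angle c = 2·arcsin(√a) = 1.68124 rad.
Distance = R·c = 3389.5 × 1.6812 ≈ 5699 km.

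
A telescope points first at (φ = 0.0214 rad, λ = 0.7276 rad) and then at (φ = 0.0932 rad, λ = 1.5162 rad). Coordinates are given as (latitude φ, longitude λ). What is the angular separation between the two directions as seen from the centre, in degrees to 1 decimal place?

45.3°

With latitudes φ₁ = 1.226°, φ₂ = 5.340° and longitude difference Δλ = 45.183°:
cos c = sin φ₁ sin φ₂ + cos φ₁ cos φ₂ cos Δλ = (0.0214)(0.0931) + (0.9998)(0.9957)(0.7048) = 0.70361,
so c = arccos(0.70361) = 0.79033 rad.
So the angular separation is 45.3°.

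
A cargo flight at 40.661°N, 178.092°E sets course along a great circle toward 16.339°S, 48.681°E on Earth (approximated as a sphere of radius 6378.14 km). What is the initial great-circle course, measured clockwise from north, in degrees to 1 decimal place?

283.9°

Δλ = -129.411° = -2.2586 rad.
y = sin Δλ · cos φ₂ = (-0.7726)(0.9596) = -0.7414
x = cos φ₁ sin φ₂ − sin φ₁ cos φ₂ cos Δλ = (0.7586)(-0.2813) − (0.6516)(0.9596)(-0.6349) = 0.1836
θ = atan2(y, x) = -76.09°; adding 360° gives 283.9°.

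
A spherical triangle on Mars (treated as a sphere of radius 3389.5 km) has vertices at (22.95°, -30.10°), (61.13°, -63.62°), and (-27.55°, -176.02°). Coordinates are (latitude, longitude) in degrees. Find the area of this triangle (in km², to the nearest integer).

Side lengths (central angles): a = 2.1751, b = 2.5994, c = 0.7783 rad; semiperimeter s = 2.7764.
By l'Huilier's theorem, tan(E/4) = √[tan(s/2) tan((s−a)/2) tan((s−b)/2) tan((s−c)/2)], giving spherical excess E = 1.7938 rad.
Area = E·R² = 1.7938 × (3389.5)² ≈ 20608062 km².

20608062 km²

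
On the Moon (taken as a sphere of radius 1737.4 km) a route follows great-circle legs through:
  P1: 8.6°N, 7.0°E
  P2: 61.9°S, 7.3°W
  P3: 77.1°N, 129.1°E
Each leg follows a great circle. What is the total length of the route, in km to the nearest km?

6998 km

Leg P1→P2: central angle 1.2457 rad, distance 2164.3 km.
Leg P2→P3: central angle 2.7819 rad, distance 4833.3 km.
Total: 2164.3 + 4833.3 ≈ 6998 km.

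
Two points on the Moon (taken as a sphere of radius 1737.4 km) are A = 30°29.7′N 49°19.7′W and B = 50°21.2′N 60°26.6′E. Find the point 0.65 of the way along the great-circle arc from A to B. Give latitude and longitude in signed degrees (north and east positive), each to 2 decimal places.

58.01°, 14.50°

Central angle δ = 1.3646 rad. Interpolating on the sphere with fraction f = 0.65:
P = [sin((1−f)δ)·A + sin(fδ)·B] / sin δ = 0.4696·A + 0.7919·B in Cartesian coordinates,
giving P = (0.5130, 0.1326, 0.8481), i.e. latitude 58.01°, longitude 14.50°.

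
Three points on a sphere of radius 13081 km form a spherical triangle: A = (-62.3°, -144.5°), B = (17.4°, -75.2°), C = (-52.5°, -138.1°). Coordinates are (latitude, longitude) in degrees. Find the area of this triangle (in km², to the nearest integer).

21414747 km²

Side lengths (central angles): a = 1.5434, b = 0.1811, c = 1.6790 rad; semiperimeter s = 1.7018.
By l'Huilier's theorem, tan(E/4) = √[tan(s/2) tan((s−a)/2) tan((s−b)/2) tan((s−c)/2)], giving spherical excess E = 0.1252 rad.
Area = E·R² = 0.1252 × (13081)² ≈ 21414747 km².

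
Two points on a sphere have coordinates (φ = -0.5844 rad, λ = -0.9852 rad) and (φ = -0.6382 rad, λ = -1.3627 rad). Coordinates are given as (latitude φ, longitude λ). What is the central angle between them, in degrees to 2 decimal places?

17.94°

In radians: φ₁ = -0.5844, φ₂ = -0.6382, Δλ = -21.629° = -0.3775 rad.
cos c = sin φ₁ sin φ₂ + cos φ₁ cos φ₂ cos Δλ = (-0.5517)(-0.5958) + (0.8340)(0.8032)(0.9296) = 0.95139,
so c = arccos(0.95139) = 0.31309 rad.
So the angular separation is 17.94°.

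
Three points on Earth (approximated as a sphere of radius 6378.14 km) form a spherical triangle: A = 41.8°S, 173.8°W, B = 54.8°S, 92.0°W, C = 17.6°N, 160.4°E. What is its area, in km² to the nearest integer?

Side lengths (central angles): a = 1.9968, b = 1.1172, c = 0.9198 rad; semiperimeter s = 2.0169.
By l'Huilier's theorem, tan(E/4) = √[tan(s/2) tan((s−a)/2) tan((s−b)/2) tan((s−c)/2)], giving spherical excess E = 0.2742 rad.
Area = E·R² = 0.2742 × (6378.14)² ≈ 11152658 km².

11152658 km²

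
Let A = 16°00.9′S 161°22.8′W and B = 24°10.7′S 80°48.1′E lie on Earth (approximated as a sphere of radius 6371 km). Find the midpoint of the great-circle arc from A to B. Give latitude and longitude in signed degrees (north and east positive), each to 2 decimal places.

-35.29°, 142.19°

The central angle between A and B is δ = 1.8715 rad.
With f = 0.5, the slerp weights are sin((1−f)δ)/sin δ = 0.8429 and sin(fδ)/sin δ = 0.8429.
Weighted sum of the unit vectors: (0.8429)·(-0.9109,-0.3069,-0.2759) + (0.8429)·(0.1458,0.9005,-0.4096) = (-0.6448, 0.5004, -0.5778).
Converting back: φ = atan2(z, √(x²+y²)) = -35.29°, λ = atan2(y, x) = 142.19°.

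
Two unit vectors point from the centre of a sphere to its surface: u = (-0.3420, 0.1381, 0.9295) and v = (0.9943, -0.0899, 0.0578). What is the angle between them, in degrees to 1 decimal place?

107.4°

u·v = -0.2987; |u| = 1.0000, |v| = 1.0000.
cos θ = (u·v)/(|u||v|) = -0.2987, so θ = 107.4°.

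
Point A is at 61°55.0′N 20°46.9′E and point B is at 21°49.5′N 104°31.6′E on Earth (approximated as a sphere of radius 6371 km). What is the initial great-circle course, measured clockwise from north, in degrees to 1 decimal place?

84.7°

With φ₁ = 1.0806, φ₂ = 0.3809, Δλ = 1.4616 rad, the forward-azimuth formula gives
θ = atan2( sin Δλ cos φ₂ , cos φ₁ sin φ₂ − sin φ₁ cos φ₂ cos Δλ ) = atan2(0.9228, 0.0858) = 84.69°.
So the initial bearing is 84.7°.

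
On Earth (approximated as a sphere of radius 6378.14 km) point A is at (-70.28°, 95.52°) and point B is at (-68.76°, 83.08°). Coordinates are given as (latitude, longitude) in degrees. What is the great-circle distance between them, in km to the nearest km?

In radians: φ₁ = -1.2266, φ₂ = -1.2001, Δλ = -12.440° = -0.2171 rad.
cos c = sin φ₁ sin φ₂ + cos φ₁ cos φ₂ cos Δλ = (-0.9414)(-0.9321) + (0.3374)(0.3623)(0.9765) = 0.99678,
so c = arccos(0.99678) = 0.08029 rad.
Distance = R·c = 6378.14 × 0.0803 ≈ 512 km.

512 km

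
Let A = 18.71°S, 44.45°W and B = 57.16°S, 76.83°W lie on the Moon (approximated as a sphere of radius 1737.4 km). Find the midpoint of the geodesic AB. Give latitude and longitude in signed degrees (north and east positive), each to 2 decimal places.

-38.98°, -56.13°

Central angle δ = 0.7908 rad. Interpolating on the sphere with fraction f = 0.5:
P = [sin((1−f)δ)·A + sin(fδ)·B] / sin δ = 0.5418·A + 0.5418·B in Cartesian coordinates,
giving P = (0.4333, -0.6455, -0.6290), i.e. latitude -38.98°, longitude -56.13°.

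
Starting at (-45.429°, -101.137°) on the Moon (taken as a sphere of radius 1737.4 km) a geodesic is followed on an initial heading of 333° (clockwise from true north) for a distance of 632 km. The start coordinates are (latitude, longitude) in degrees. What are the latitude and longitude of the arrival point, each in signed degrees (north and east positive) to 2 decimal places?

-26.31°, -111.52°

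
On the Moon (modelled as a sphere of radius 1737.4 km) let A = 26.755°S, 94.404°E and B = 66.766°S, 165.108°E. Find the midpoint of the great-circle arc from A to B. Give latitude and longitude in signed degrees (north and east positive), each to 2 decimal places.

Central angle δ = 1.0121 rad. Interpolating on the sphere with fraction f = 0.5:
P = [sin((1−f)δ)·A + sin(fδ)·B] / sin δ = 0.5716·A + 0.5716·B in Cartesian coordinates,
giving P = (-0.2571, 0.5669, -0.7826), i.e. latitude -51.50°, longitude 114.40°.

-51.50°, 114.40°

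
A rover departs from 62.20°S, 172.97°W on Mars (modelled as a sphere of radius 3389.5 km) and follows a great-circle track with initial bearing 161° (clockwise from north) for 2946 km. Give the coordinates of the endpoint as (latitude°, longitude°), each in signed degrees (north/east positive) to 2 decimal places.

-65.20°, -29.33°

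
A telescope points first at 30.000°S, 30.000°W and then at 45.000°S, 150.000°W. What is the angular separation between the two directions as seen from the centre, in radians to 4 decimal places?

In radians: φ₁ = -0.5236, φ₂ = -0.7854, Δλ = -120.000° = -2.0944 rad.
cos c = sin φ₁ sin φ₂ + cos φ₁ cos φ₂ cos Δλ = (-0.5000)(-0.7071) + (0.8660)(0.7071)(-0.5000) = 0.04737,
so c = arccos(0.04737) = 1.52341 rad.
So the angular separation is 1.5234 rad.

1.5234 rad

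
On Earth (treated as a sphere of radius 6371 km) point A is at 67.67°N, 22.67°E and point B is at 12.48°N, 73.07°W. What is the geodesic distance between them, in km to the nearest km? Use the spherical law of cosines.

8966 km

With latitudes φ₁ = 67.670°, φ₂ = 12.480° and longitude difference Δλ = -95.740°:
cos c = sin φ₁ sin φ₂ + cos φ₁ cos φ₂ cos Δλ = (0.9250)(0.2161) + (0.3799)(0.9764)(-0.1000) = 0.16279,
so c = arccos(0.16279) = 1.40728 rad.
Distance = R·c = 6371 × 1.4073 ≈ 8966 km.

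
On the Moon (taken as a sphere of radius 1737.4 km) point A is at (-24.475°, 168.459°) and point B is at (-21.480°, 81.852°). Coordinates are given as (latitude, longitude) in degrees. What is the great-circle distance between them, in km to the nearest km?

With latitudes φ₁ = -24.475°, φ₂ = -21.480° and longitude difference Δλ = -86.607°:
cos c = sin φ₁ sin φ₂ + cos φ₁ cos φ₂ cos Δλ = (-0.4143)(-0.3662) + (0.9101)(0.9305)(0.0592) = 0.20183,
so c = arccos(0.20183) = 1.36757 rad.
Distance = R·c = 1737.4 × 1.3676 ≈ 2376 km.

2376 km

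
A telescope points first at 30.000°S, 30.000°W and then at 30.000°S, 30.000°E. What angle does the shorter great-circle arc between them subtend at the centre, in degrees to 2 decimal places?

51.32°

With latitudes φ₁ = -30.000°, φ₂ = -30.000° and longitude difference Δλ = 60.000°:
Haversine: a = sin²(Δφ/2) + cos φ₁ cos φ₂ sin²(Δλ/2) = 0.0000 + (0.8660)(0.8660)(0.2500) = 0.18750.
Central angle c = 2·arcsin(√a) = 0.89566 rad.
So the angular separation is 51.32°.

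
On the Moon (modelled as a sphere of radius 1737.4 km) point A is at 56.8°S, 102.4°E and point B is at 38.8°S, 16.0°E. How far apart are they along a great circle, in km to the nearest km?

Let φ₁ = -0.9913 rad, φ₂ = -0.6772 rad, and Δλ = -1.5080 rad.
Haversine: a = sin²(Δφ/2) + cos φ₁ cos φ₂ sin²(Δλ/2) = 0.0245 + (0.5476)(0.7793)(0.4686) = 0.22444.
Central angle c = 2·arcsin(√a) = 0.98710 rad.
Distance = R·c = 1737.4 × 0.9871 ≈ 1715 km.

1715 km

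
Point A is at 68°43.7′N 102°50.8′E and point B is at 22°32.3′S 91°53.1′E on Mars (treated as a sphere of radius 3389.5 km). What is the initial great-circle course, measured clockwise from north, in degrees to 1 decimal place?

190.1°

Δλ = -10.962° = -0.1913 rad.
y = sin Δλ · cos φ₂ = (-0.1902)(0.9236) = -0.1756
x = cos φ₁ sin φ₂ − sin φ₁ cos φ₂ cos Δλ = (0.3628)(-0.3833) − (0.9319)(0.9236)(0.9818) = -0.9841
θ = atan2(y, x) = -169.88°; adding 360° gives 190.1°.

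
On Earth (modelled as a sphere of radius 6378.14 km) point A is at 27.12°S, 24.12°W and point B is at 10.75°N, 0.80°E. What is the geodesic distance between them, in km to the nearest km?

5001 km

Let φ₁ = -0.4733 rad, φ₂ = 0.1876 rad, and Δλ = 0.4349 rad.
cos c = sin φ₁ sin φ₂ + cos φ₁ cos φ₂ cos Δλ = (-0.4559)(0.1865) + (0.8901)(0.9825)(0.9069) = 0.70799,
so c = arccos(0.70799) = 0.78414 rad.
Distance = R·c = 6378.14 × 0.7841 ≈ 5001 km.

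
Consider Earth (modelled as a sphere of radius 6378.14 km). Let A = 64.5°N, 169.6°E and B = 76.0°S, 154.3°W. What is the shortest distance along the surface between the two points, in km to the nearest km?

In radians: φ₁ = 1.1257, φ₂ = -1.3265, Δλ = 36.100° = 0.6301 rad.
cos c = sin φ₁ sin φ₂ + cos φ₁ cos φ₂ cos Δλ = (0.9026)(-0.9703) + (0.4305)(0.2419)(0.8080) = -0.79162,
so c = arccos(-0.79162) = 2.48426 rad.
Distance = R·c = 6378.14 × 2.4843 ≈ 15845 km.

15845 km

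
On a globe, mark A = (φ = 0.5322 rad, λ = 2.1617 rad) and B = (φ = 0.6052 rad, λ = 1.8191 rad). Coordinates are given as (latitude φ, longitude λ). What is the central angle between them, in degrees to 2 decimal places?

Let φ₁ = 0.5322 rad, φ₂ = 0.6052 rad, and Δλ = -0.3426 rad.
Haversine: a = sin²(Δφ/2) + cos φ₁ cos φ₂ sin²(Δλ/2) = 0.0013 + (0.8617)(0.8224)(0.0291) = 0.02192.
Central angle c = 2·arcsin(√a) = 0.29722 rad.
So the angular separation is 17.03°.

17.03°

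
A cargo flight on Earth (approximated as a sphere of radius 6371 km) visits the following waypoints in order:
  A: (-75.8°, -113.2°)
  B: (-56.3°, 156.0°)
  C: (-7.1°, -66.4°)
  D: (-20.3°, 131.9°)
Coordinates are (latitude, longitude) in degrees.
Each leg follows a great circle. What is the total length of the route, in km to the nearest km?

Leg A→B: central angle 0.6357 rad, distance 4050.3 km.
Leg B→C: central angle 1.8794 rad, distance 11973.8 km.
Leg C→D: central angle 2.5695 rad, distance 16370.0 km.
Total: 4050.3 + 11973.8 + 16370.0 ≈ 32394 km.

32394 km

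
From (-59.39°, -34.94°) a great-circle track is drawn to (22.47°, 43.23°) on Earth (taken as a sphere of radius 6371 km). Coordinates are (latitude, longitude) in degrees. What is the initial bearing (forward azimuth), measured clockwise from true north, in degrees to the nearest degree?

68°

With φ₁ = -1.0366, φ₂ = 0.3922, Δλ = 1.3643 rad, the forward-azimuth formula gives
θ = atan2( sin Δλ cos φ₂ , cos φ₁ sin φ₂ − sin φ₁ cos φ₂ cos Δλ ) = atan2(0.9045, 0.3577) = 68.42°.
So the initial bearing is 68°.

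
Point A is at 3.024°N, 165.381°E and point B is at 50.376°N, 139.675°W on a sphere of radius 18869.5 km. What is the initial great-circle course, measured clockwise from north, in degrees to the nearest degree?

35°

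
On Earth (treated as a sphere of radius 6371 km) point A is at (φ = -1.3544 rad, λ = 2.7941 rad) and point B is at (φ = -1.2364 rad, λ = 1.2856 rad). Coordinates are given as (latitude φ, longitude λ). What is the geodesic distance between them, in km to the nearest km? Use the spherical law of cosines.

2450 km

Let φ₁ = -1.3544 rad, φ₂ = -1.2364 rad, and Δλ = -1.5085 rad.
cos c = sin φ₁ sin φ₂ + cos φ₁ cos φ₂ cos Δλ = (-0.9767)(-0.9446) + (0.2147)(0.3282)(0.0623) = 0.92697,
so c = arccos(0.92697) = 0.38456 rad.
Distance = R·c = 6371 × 0.3846 ≈ 2450 km.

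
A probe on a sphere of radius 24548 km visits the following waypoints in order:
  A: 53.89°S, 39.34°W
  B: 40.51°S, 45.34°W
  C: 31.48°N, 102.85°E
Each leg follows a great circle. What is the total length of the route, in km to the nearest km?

71497 km

Leg A→B: central angle 0.2439 rad, distance 5987.4 km.
Leg B→C: central angle 2.6686 rad, distance 65509.3 km.
Total: 5987.4 + 65509.3 ≈ 71497 km.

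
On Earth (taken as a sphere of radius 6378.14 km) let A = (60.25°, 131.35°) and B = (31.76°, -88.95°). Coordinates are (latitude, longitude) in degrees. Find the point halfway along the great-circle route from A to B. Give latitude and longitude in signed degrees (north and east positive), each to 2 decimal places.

Central angle δ = 1.4352 rad. Interpolating on the sphere with fraction f = 0.5:
P = [sin((1−f)δ)·A + sin(fδ)·B] / sin δ = 0.6637·A + 0.6637·B in Cartesian coordinates,
giving P = (-0.2072, -0.3170, 0.9255), i.e. latitude 67.75°, longitude -123.18°.

67.75°, -123.18°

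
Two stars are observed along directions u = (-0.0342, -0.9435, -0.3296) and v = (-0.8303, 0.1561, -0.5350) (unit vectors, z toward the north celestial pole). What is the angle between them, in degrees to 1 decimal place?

86.7°

u·v = 0.0575; |u| = 1.0000, |v| = 1.0000.
cos θ = (u·v)/(|u||v|) = 0.0575, so θ = 86.7°.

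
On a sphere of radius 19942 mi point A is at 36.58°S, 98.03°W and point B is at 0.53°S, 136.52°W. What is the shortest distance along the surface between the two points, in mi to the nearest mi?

17630 mi

Let φ₁ = -0.6384 rad, φ₂ = -0.0093 rad, and Δλ = -0.6718 rad.
cos c = sin φ₁ sin φ₂ + cos φ₁ cos φ₂ cos Δλ = (-0.5959)(-0.0093) + (0.8030)(1.0000)(0.7827) = 0.63403,
so c = arccos(0.63403) = 0.88405 rad.
Distance = R·c = 19942 × 0.8840 ≈ 17630 mi.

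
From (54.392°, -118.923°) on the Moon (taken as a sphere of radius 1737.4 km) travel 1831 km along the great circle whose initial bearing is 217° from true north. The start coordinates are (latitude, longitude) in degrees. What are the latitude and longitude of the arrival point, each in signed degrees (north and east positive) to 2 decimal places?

-0.14°, -150.47°

Angular distance δ = d/R = 1831/1737.4 = 1.05387 rad; initial bearing θ = 3.7874 rad.
sin φ₂ = sin φ₁ cos δ + cos φ₁ sin δ cos θ = (0.8130)(0.4942) + (0.5822)(0.8693)(-0.7986) = -0.0024, so φ₂ = -0.14°.
Δλ = atan2(sin θ sin δ cos φ₁, cos δ − sin φ₁ sin φ₂) = atan2(-0.3046, 0.4962) = -31.546°.
λ₂ = -118.923° − 31.546° = -150.47°.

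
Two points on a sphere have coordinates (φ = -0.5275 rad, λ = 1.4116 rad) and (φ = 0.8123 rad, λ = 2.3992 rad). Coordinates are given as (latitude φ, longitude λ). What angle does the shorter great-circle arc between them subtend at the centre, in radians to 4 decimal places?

With latitudes φ₁ = -30.224°, φ₂ = 46.541° and longitude difference Δλ = 56.585°:
Haversine: a = sin²(Δφ/2) + cos φ₁ cos φ₂ sin²(Δλ/2) = 0.3855 + (0.8641)(0.6878)(0.2247) = 0.51904.
Central angle c = 2·arcsin(√a) = 1.60889 rad.
So the angular separation is 1.6089 rad.

1.6089 rad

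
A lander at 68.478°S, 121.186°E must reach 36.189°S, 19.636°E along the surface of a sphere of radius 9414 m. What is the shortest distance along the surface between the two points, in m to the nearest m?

With latitudes φ₁ = -68.478°, φ₂ = -36.189° and longitude difference Δλ = -101.550°:
cos c = sin φ₁ sin φ₂ + cos φ₁ cos φ₂ cos Δλ = (-0.9303)(-0.5905) + (0.3669)(0.8071)(-0.2002) = 0.49000,
so c = arccos(0.49000) = 1.05871 rad.
Distance = R·c = 9414 × 1.0587 ≈ 9967 m.

9967 m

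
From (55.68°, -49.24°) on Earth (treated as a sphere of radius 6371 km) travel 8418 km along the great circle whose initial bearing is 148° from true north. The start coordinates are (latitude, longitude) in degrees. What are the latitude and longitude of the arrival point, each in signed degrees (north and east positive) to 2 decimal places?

-15.03°, -17.12°

Angular distance δ = d/R = 8418/6371 = 1.32130 rad; initial bearing θ = 2.5831 rad.
sin φ₂ = sin φ₁ cos δ + cos φ₁ sin δ cos θ = (0.8259)(0.2469) + (0.5638)(0.9690)(-0.8480) = -0.2594, so φ₂ = -15.03°.
Δλ = atan2(sin θ sin δ cos φ₁, cos δ − sin φ₁ sin φ₂) = atan2(0.2895, 0.4612) = 32.121°.
λ₂ = -49.240° + 32.121° = -17.12°.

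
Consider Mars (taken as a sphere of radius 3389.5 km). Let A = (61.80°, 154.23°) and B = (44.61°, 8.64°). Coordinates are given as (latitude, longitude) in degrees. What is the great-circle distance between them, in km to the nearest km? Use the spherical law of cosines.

In radians: φ₁ = 1.0786, φ₂ = 0.7786, Δλ = -145.590° = -2.5410 rad.
cos c = sin φ₁ sin φ₂ + cos φ₁ cos φ₂ cos Δλ = (0.8813)(0.7023) + (0.4726)(0.7119)(-0.8250) = 0.34138,
so c = arccos(0.34138) = 1.22242 rad.
Distance = R·c = 3389.5 × 1.2224 ≈ 4143 km.

4143 km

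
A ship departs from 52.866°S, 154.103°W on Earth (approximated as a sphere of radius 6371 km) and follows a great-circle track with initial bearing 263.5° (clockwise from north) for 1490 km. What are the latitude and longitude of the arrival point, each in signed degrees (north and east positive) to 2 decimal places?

-52.31°, -176.23°

Angular distance δ = d/R = 1490/6371 = 0.23387 rad; initial bearing θ = 4.5989 rad.
sin φ₂ = sin φ₁ cos δ + cos φ₁ sin δ cos θ = (-0.7972)(0.9728) + (0.6037)(0.2317)(-0.1132) = -0.7914, so φ₂ = -52.31°.
Δλ = atan2(sin θ sin δ cos φ₁, cos δ − sin φ₁ sin φ₂) = atan2(-0.1390, 0.3419) = -22.125°.
λ₂ = -154.103° − 22.125° = -176.23°.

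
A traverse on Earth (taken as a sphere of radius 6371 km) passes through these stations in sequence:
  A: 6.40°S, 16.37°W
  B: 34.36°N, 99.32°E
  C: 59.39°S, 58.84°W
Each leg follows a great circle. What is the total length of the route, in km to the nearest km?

29566 km

Leg A→B: central angle 2.0026 rad, distance 12758.8 km.
Leg B→C: central angle 2.6381 rad, distance 16807.5 km.
Total: 12758.8 + 16807.5 ≈ 29566 km.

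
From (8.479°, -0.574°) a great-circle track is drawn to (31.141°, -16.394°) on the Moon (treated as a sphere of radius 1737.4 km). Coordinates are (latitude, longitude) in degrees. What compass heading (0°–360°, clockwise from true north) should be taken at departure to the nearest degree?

329°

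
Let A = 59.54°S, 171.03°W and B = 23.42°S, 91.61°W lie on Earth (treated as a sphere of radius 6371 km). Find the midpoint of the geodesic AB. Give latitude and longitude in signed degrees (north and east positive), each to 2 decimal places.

-48.18°, -117.86°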